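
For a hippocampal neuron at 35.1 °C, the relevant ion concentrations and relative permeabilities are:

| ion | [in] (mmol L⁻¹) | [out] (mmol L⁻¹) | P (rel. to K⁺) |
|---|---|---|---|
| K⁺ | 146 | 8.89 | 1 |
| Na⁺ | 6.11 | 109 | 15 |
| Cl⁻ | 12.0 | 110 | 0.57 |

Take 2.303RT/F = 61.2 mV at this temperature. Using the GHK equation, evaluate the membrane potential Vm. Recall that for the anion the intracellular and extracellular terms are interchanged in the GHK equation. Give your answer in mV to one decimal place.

45.3 mV

Vm = 61.2 · log₁₀[(Σ P·[cation]ₒ + Σ P·[anion]ᵢ) / (Σ P·[cation]ᵢ + Σ P·[anion]ₒ)]
Numerator = 1×8.89 + 15×109 + 0.57×12.0 = 1651
Denominator = 1×146 + 15×6.11 + 0.57×110 = 300.4
Vm = 61.2 · log₁₀(5.496) = 61.2 × (0.7400) = 45.29 mV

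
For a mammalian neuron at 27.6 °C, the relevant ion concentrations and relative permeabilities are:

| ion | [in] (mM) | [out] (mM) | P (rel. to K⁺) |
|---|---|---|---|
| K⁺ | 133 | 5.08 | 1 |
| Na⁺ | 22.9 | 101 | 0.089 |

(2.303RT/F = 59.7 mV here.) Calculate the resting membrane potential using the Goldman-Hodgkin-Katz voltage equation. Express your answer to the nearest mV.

Vm = 59.7 · log₁₀[(Σ P·[cation]ₒ + Σ P·[anion]ᵢ) / (Σ P·[cation]ᵢ + Σ P·[anion]ₒ)]
Numerator = 1×5.08 + 0.089×101 = 14.07
Denominator = 1×133 + 0.089×22.9 = 135
Vm = 59.7 · log₁₀(0.10419) = 59.7 × (-0.9822) = -58.64 mV

-59 mV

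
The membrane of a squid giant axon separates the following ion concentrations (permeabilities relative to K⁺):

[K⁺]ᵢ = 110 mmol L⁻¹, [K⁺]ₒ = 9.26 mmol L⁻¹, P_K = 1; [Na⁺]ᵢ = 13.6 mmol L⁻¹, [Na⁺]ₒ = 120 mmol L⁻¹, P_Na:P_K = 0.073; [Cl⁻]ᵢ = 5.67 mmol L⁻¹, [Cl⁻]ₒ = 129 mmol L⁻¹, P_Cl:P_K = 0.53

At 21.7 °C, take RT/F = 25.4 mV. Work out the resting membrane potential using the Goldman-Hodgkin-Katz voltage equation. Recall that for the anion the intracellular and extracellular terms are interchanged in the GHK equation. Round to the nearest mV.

Vm = 25.4 · ln[(Σ P·[cation]ₒ + Σ P·[anion]ᵢ) / (Σ P·[cation]ᵢ + Σ P·[anion]ₒ)]
Numerator = 1×9.26 + 0.073×120 + 0.53×5.67 = 21.03
Denominator = 1×110 + 0.073×13.6 + 0.53×129 = 179.4
Vm = 25.4 · ln(0.11722) = 25.4 × (-2.1437) = -54.45 mV

-54 mV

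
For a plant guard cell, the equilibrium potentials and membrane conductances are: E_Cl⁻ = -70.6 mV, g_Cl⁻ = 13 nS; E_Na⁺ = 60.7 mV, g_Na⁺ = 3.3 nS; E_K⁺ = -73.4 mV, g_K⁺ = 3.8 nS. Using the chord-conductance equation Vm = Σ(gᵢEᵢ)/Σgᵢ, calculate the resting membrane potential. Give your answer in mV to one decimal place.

-49.6 mV

Σ gᵢEᵢ = 13·(-70.6) + 3.3·(60.7) + 3.8·(-73.4) = -996.41
Σ gᵢ = 13 + 3.3 + 3.8 = 20.1
Vm = -996.41 / 20.1 = -49.57 mV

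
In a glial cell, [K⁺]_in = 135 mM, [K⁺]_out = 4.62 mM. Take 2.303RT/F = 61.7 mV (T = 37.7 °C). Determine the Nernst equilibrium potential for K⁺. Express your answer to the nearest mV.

-90 mV

E = (61.7/z) · log₁₀([K⁺]_out/[K⁺]_in) with z = +1.
= (61.7/1) · log₁₀(4.62/135) = 61.70 · log₁₀(0.03422)
= 61.70 · (-1.4657) = -90.43 mV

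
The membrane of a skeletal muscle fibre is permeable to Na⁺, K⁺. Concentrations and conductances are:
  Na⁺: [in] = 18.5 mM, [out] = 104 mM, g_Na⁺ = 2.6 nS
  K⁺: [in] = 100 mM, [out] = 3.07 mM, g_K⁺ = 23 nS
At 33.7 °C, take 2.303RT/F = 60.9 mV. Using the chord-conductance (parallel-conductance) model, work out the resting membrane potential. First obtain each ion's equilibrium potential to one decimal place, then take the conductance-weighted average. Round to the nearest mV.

E_Na⁺ = (60.9/1)·log₁₀(104/18.5) = 45.7 mV
E_K⁺ = (60.9/1)·log₁₀(3.07/100) = -92.1 mV
Vm = (Σ gᵢEᵢ)/(Σ gᵢ) = (2.6·45.7 + 23·-92.1) / (2.6 + 23)
= -1999.48 / 25.6 = -78.10 mV

-78 mV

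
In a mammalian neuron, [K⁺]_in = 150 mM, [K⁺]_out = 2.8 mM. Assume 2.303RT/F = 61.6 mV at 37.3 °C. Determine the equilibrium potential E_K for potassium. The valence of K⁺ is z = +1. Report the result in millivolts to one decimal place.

E = (61.6/z) · log₁₀([K⁺]_out/[K⁺]_in) with z = +1.
= (61.6/1) · log₁₀(2.8/150) = 61.60 · log₁₀(0.01867)
= 61.60 · (-1.7289) = -106.50 mV

-106.5 mV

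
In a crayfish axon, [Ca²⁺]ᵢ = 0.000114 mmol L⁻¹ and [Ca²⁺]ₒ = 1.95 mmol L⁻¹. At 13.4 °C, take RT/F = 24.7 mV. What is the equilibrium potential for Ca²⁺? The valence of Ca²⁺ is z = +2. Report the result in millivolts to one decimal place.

120.4 mV

E = (24.7/z) · ln([Ca²⁺]_out/[Ca²⁺]_in) with z = +2.
= (24.7/2) · ln(1.95/0.000114) = 12.35 · ln(1.711e+04)
= 12.35 · (9.7471) = 120.38 mV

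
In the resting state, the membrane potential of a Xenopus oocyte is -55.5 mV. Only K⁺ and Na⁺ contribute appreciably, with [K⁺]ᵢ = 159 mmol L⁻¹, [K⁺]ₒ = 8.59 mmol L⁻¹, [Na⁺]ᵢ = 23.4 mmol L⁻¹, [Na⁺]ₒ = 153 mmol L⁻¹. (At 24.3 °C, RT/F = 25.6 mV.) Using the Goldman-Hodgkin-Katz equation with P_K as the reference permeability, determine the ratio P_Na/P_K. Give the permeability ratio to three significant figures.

Let α = P_Na/P_K. GHK: Vm = 25.6·ln[(Kₒ + α·Naₒ)/(Kᵢ + α·Naᵢ)].
e^(Vm/25.6) = e^(-55.5/25.6) = 0.11441
So 0.11441·(Kᵢ + α·Naᵢ) = Kₒ + α·Naₒ → α = (0.11441·159.0 − 8.59) / (153.0 − 0.11441·23.4)
α = (18.19 − 8.59) / (153.0 − 2.677) = 9.601/150.3 = 0.06387

0.0639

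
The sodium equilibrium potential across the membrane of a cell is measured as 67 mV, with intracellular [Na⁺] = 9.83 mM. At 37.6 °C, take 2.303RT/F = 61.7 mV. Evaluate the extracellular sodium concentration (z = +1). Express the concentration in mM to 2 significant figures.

Nernst: E = (61.7/1) · log₁₀([out]/[in]), so log₁₀([out]/[in]) = 67.0 × 1 / 61.7 = 1.0859.
[out]/[in] = 10^(1.0859) = 12.19.
[out] = 12.19 × 9.83 = 119.8 mM.

120 mM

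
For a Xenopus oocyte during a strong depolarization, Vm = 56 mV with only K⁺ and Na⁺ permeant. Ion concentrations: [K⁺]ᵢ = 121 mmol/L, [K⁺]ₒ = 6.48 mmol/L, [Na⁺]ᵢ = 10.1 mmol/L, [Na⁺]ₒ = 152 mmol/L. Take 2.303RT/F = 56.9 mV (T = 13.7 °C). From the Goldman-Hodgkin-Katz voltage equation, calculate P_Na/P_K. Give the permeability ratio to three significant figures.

21.2

Let α = P_Na/P_K. GHK: Vm = 56.9·log₁₀[(Kₒ + α·Naₒ)/(Kᵢ + α·Naᵢ)].
10^(Vm/56.9) = 10^(56.0/56.9) = 9.6423
So 9.6423·(Kᵢ + α·Naᵢ) = Kₒ + α·Naₒ → α = (9.6423·121.0 − 6.48) / (152.0 − 9.6423·10.1)
α = (1167 − 6.48) / (152.0 − 97.39) = 1160/54.61 = 21.25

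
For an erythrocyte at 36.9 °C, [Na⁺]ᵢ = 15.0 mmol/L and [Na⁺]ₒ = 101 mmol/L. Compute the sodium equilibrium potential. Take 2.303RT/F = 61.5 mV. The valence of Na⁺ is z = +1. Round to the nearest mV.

E = (61.5/z) · log₁₀([Na⁺]_out/[Na⁺]_in) with z = +1.
= (61.5/1) · log₁₀(101/15.0) = 61.50 · log₁₀(6.733)
= 61.50 · (0.8282) = 50.94 mV

51 mV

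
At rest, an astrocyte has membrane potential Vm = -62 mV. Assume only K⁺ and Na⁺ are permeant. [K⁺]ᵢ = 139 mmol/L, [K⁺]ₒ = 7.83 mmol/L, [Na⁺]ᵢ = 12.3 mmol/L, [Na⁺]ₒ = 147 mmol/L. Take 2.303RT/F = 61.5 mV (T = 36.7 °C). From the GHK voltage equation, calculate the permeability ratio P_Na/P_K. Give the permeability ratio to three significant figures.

Let α = P_Na/P_K. GHK: Vm = 61.5·log₁₀[(Kₒ + α·Naₒ)/(Kᵢ + α·Naᵢ)].
10^(Vm/61.5) = 10^(-62.0/61.5) = 0.098145
So 0.098145·(Kᵢ + α·Naᵢ) = Kₒ + α·Naₒ → α = (0.098145·139.0 − 7.83) / (147.0 − 0.098145·12.3)
α = (13.64 − 7.83) / (147.0 − 1.207) = 5.812/145.8 = 0.03987

0.0399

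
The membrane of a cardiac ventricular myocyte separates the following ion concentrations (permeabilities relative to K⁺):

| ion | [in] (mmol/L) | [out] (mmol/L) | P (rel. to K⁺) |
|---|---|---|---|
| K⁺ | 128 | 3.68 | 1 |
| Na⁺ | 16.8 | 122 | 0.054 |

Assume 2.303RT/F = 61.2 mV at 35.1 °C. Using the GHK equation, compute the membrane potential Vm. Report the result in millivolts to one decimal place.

Vm = 61.2 · log₁₀[(Σ P·[cation]ₒ + Σ P·[anion]ᵢ) / (Σ P·[cation]ᵢ + Σ P·[anion]ₒ)]
Numerator = 1×3.68 + 0.054×122 = 10.27
Denominator = 1×128 + 0.054×16.8 = 128.9
Vm = 61.2 · log₁₀(0.079654) = 61.2 × (-1.0988) = -67.25 mV

-67.2 mV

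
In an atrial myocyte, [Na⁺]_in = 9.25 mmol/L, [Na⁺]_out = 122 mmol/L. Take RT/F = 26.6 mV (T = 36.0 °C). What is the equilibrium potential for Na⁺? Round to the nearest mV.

69 mV

E = (26.6/z) · ln([Na⁺]_out/[Na⁺]_in) with z = +1.
= (26.6/1) · ln(122/9.25) = 26.60 · ln(13.19)
= 26.60 · (2.5794) = 68.61 mV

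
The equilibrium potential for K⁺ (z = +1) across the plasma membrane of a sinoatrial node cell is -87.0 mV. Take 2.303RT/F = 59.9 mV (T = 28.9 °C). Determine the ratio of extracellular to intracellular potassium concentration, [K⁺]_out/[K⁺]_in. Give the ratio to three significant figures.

0.0353

log₁₀([out]/[in]) = E·z/(59.9) = -87.0 × 1 / 59.9 = -1.4524
[out]/[in] = 10^(-1.4524) = 0.03528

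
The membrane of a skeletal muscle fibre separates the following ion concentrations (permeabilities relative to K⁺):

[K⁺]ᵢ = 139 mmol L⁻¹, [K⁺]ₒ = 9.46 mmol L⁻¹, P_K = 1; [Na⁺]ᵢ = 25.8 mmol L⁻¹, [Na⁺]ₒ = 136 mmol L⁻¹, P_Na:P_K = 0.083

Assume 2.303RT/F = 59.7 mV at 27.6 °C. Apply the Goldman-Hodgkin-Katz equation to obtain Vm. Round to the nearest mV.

-50 mV

Vm = 59.7 · log₁₀[(Σ P·[cation]ₒ + Σ P·[anion]ᵢ) / (Σ P·[cation]ᵢ + Σ P·[anion]ₒ)]
Numerator = 1×9.46 + 0.083×136 = 20.75
Denominator = 1×139 + 0.083×25.8 = 141.1
Vm = 59.7 · log₁₀(0.147) = 59.7 × (-0.8327) = -49.71 mV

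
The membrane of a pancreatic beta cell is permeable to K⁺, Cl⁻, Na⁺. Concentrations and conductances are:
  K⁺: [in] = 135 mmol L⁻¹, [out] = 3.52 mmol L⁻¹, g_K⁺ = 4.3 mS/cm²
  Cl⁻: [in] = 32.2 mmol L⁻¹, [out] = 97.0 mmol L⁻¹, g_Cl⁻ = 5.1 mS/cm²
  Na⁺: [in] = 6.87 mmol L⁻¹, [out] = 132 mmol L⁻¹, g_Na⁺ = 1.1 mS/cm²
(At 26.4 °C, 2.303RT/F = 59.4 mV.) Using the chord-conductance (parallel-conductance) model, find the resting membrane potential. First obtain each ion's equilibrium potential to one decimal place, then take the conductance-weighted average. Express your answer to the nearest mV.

E_K⁺ = (59.4/1)·log₁₀(3.52/135) = -94.1 mV
E_Cl⁻ = (59.4/-1)·log₁₀(97.0/32.2) = -28.4 mV
E_Na⁺ = (59.4/1)·log₁₀(132/6.87) = 76.2 mV
Vm = (Σ gᵢEᵢ)/(Σ gᵢ) = (4.3·-94.1 + 5.1·-28.4 + 1.1·76.2) / (4.3 + 5.1 + 1.1)
= -465.65 / 10.5 = -44.35 mV

-44 mV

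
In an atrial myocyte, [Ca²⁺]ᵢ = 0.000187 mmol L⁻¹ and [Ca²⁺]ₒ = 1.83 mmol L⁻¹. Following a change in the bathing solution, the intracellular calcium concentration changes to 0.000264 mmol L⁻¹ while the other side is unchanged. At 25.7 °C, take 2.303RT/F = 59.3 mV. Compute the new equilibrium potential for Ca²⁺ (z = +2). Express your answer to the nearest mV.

114 mV

After the shift: [Ca²⁺]_out = 1.83, [Ca²⁺]_in = 0.000264 mmol L⁻¹.
E_new = (59.3/2)·log₁₀(1.83/0.000264) = 29.65 · (3.8408) = 113.88 mV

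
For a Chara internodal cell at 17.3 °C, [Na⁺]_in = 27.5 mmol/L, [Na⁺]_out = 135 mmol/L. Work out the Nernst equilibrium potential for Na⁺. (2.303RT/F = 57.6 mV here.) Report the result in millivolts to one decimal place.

39.8 mV

E = (57.6/z) · log₁₀([Na⁺]_out/[Na⁺]_in) with z = +1.
= (57.6/1) · log₁₀(135/27.5) = 57.60 · log₁₀(4.909)
= 57.60 · (0.6910) = 39.80 mV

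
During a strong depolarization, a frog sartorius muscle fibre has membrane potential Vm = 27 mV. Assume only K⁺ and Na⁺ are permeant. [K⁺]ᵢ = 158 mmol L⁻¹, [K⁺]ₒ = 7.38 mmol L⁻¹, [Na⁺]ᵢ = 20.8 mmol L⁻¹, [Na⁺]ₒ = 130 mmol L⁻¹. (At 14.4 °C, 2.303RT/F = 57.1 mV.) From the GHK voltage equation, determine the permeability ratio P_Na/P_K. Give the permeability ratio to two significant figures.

6.8

Let α = P_Na/P_K. GHK: Vm = 57.1·log₁₀[(Kₒ + α·Naₒ)/(Kᵢ + α·Naᵢ)].
10^(Vm/57.1) = 10^(27.0/57.1) = 2.9707
So 2.9707·(Kᵢ + α·Naᵢ) = Kₒ + α·Naₒ → α = (2.9707·158.0 − 7.38) / (130.0 − 2.9707·20.8)
α = (469.4 − 7.38) / (130.0 − 61.79) = 462/68.21 = 6.773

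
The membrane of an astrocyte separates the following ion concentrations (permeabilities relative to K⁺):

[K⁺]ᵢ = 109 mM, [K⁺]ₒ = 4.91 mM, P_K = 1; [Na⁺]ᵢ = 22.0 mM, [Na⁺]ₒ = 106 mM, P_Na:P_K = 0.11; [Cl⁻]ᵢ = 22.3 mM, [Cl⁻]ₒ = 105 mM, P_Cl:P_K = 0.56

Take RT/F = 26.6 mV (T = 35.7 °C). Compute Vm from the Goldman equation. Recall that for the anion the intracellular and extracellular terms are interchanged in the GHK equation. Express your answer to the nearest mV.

Vm = 26.6 · ln[(Σ P·[cation]ₒ + Σ P·[anion]ᵢ) / (Σ P·[cation]ᵢ + Σ P·[anion]ₒ)]
Numerator = 1×4.91 + 0.11×106 + 0.56×22.3 = 29.06
Denominator = 1×109 + 0.11×22.0 + 0.56×105 = 170.2
Vm = 26.6 · ln(0.17071) = 26.6 × (-1.7678) = -47.02 mV

-47 mV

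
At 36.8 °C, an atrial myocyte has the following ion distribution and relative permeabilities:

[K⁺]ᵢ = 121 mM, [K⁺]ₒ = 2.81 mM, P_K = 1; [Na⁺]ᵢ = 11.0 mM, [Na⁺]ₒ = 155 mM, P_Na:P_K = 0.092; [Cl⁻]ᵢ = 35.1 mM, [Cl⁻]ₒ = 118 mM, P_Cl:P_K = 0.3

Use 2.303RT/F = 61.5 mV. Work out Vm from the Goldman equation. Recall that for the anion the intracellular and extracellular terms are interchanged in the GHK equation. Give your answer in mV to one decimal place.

Vm = 61.5 · log₁₀[(Σ P·[cation]ₒ + Σ P·[anion]ᵢ) / (Σ P·[cation]ᵢ + Σ P·[anion]ₒ)]
Numerator = 1×2.81 + 0.092×155 + 0.3×35.1 = 27.6
Denominator = 1×121 + 0.092×11.0 + 0.3×118 = 157.4
Vm = 61.5 · log₁₀(0.17534) = 61.5 × (-0.7561) = -46.50 mV

-46.5 mV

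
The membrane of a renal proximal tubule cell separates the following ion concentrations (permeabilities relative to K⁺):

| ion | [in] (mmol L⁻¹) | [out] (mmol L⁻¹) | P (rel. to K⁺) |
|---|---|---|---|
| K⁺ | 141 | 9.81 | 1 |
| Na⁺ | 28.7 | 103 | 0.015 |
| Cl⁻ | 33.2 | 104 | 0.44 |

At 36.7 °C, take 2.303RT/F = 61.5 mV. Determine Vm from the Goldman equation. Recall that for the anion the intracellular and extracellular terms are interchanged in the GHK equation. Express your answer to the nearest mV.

Vm = 61.5 · log₁₀[(Σ P·[cation]ₒ + Σ P·[anion]ᵢ) / (Σ P·[cation]ᵢ + Σ P·[anion]ₒ)]
Numerator = 1×9.81 + 0.015×103 + 0.44×33.2 = 25.96
Denominator = 1×141 + 0.015×28.7 + 0.44×104 = 187.2
Vm = 61.5 · log₁₀(0.1387) = 61.5 × (-0.8579) = -52.76 mV

-53 mV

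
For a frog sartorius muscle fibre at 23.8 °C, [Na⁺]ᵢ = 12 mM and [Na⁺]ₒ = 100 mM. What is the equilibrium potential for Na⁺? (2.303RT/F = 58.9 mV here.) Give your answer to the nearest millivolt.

54 mV

E = (58.9/z) · log₁₀([Na⁺]_out/[Na⁺]_in) with z = +1.
= (58.9/1) · log₁₀(100/12) = 58.90 · log₁₀(8.333)
= 58.90 · (0.9208) = 54.24 mV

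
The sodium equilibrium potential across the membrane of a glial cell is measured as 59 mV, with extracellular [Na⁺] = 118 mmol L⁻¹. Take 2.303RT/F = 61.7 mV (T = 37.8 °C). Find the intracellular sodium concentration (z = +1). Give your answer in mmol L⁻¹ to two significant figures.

13 mmol L⁻¹

Nernst: E = (61.7/1) · log₁₀([out]/[in]), so log₁₀([out]/[in]) = 59.0 × 1 / 61.7 = 0.9562.
[out]/[in] = 10^(0.9562) = 9.041.
[in] = 118 / 9.041 = 13.05 mmol L⁻¹.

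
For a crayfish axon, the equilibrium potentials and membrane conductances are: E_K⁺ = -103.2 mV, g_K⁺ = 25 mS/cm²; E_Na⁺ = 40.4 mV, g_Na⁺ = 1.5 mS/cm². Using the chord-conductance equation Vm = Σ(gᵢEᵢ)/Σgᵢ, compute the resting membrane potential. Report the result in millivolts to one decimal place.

-95.1 mV

Σ gᵢEᵢ = 25·(-103.2) + 1.5·(40.4) = -2519.40
Σ gᵢ = 25 + 1.5 = 26.5
Vm = -2519.40 / 26.5 = -95.07 mV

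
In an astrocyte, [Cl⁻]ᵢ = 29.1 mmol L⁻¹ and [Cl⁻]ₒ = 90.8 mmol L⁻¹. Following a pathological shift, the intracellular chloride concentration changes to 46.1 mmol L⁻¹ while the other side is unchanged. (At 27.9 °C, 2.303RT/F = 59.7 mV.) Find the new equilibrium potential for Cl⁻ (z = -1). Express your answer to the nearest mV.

-18 mV

After the shift: [Cl⁻]_out = 90.8, [Cl⁻]_in = 46.1 mmol L⁻¹.
E_new = (59.7/-1)·log₁₀(90.8/46.1) = -59.70 · (0.2944) = -17.57 mV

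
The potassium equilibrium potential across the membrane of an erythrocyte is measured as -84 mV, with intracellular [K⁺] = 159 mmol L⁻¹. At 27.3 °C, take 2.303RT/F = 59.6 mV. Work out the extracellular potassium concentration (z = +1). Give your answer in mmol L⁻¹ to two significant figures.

Nernst: E = (59.6/1) · log₁₀([out]/[in]), so log₁₀([out]/[in]) = -84.0 × 1 / 59.6 = -1.4094.
[out]/[in] = 10^(-1.4094) = 0.03896.
[out] = 0.03896 × 159 = 6.194 mmol L⁻¹.

6.2 mmol L⁻¹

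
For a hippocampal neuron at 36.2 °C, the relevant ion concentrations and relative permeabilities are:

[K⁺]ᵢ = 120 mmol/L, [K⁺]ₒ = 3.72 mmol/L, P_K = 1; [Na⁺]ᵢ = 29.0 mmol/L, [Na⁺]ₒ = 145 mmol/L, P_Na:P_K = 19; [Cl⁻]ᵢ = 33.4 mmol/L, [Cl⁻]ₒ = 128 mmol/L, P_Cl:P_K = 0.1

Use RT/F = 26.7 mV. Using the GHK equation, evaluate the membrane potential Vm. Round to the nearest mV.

Vm = 26.7 · ln[(Σ P·[cation]ₒ + Σ P·[anion]ᵢ) / (Σ P·[cation]ᵢ + Σ P·[anion]ₒ)]
Numerator = 1×3.72 + 19×145 + 0.1×33.4 = 2762
Denominator = 1×120 + 19×29.0 + 0.1×128 = 683.8
Vm = 26.7 · ln(4.0393) = 26.7 × (1.3961) = 37.27 mV

37 mV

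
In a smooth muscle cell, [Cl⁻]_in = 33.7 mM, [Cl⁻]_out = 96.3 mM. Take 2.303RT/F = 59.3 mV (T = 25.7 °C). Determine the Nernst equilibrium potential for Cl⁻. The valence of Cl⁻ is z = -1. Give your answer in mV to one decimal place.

E = (59.3/z) · log₁₀([Cl⁻]_out/[Cl⁻]_in) with z = -1.
For an anion, dividing by z = -1 reverses the sign.
= (59.3/-1) · log₁₀(96.3/33.7) = -59.30 · log₁₀(2.858)
= -59.30 · (0.4560) = -27.04 mV

-27.0 mV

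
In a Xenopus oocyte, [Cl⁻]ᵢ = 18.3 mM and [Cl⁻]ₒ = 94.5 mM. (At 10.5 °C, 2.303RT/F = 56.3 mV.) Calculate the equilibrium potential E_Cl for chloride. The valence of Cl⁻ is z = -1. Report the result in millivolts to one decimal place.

E = (56.3/z) · log₁₀([Cl⁻]_out/[Cl⁻]_in) with z = -1.
For an anion, dividing by z = -1 reverses the sign.
= (56.3/-1) · log₁₀(94.5/18.3) = -56.30 · log₁₀(5.164)
= -56.30 · (0.7130) = -40.14 mV

-40.1 mV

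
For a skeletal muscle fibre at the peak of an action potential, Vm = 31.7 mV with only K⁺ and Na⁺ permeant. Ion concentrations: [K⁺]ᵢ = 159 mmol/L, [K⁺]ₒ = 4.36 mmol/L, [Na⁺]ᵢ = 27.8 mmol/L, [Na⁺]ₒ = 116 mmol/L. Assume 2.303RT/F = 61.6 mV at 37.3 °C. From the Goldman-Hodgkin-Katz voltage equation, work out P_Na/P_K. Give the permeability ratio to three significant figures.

20.6

Let α = P_Na/P_K. GHK: Vm = 61.6·log₁₀[(Kₒ + α·Naₒ)/(Kᵢ + α·Naᵢ)].
10^(Vm/61.6) = 10^(31.7/61.6) = 3.2705
So 3.2705·(Kᵢ + α·Naᵢ) = Kₒ + α·Naₒ → α = (3.2705·159.0 − 4.36) / (116.0 − 3.2705·27.8)
α = (520 − 4.36) / (116.0 − 90.92) = 515.6/25.08 = 20.56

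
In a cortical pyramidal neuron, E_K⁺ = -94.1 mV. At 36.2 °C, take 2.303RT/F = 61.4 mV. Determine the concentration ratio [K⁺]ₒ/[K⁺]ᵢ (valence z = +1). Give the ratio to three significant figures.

log₁₀([out]/[in]) = E·z/(61.4) = -94.1 × 1 / 61.4 = -1.5326
[out]/[in] = 10^(-1.5326) = 0.02934

0.0293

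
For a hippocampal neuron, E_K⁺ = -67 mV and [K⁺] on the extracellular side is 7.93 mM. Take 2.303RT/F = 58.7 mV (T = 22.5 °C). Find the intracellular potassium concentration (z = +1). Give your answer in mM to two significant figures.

Nernst: E = (58.7/1) · log₁₀([out]/[in]), so log₁₀([out]/[in]) = -67.0 × 1 / 58.7 = -1.1414.
[out]/[in] = 10^(-1.1414) = 0.07221.
[in] = 7.93 / 0.07221 = 109.8 mM.

110 mM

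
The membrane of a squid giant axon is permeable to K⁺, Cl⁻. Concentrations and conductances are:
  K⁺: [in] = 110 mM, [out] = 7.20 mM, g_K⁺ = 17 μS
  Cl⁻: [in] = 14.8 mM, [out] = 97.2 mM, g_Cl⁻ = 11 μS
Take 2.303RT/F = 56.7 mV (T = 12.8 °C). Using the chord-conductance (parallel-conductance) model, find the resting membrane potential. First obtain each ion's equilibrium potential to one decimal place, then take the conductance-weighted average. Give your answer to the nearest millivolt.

E_K⁺ = (56.7/1)·log₁₀(7.20/110) = -67.1 mV
E_Cl⁻ = (56.7/-1)·log₁₀(97.2/14.8) = -46.3 mV
Vm = (Σ gᵢEᵢ)/(Σ gᵢ) = (17·-67.1 + 11·-46.3) / (17 + 11)
= -1650.00 / 28 = -58.93 mV

-59 mV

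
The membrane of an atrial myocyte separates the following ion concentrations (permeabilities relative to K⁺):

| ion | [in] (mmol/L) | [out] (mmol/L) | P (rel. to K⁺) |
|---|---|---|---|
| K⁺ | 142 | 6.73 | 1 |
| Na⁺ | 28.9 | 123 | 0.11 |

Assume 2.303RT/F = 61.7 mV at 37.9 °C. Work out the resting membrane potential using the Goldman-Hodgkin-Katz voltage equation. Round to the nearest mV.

-53 mV

Vm = 61.7 · log₁₀[(Σ P·[cation]ₒ + Σ P·[anion]ᵢ) / (Σ P·[cation]ᵢ + Σ P·[anion]ₒ)]
Numerator = 1×6.73 + 0.11×123 = 20.26
Denominator = 1×142 + 0.11×28.9 = 145.2
Vm = 61.7 · log₁₀(0.13955) = 61.7 × (-0.8553) = -52.77 mV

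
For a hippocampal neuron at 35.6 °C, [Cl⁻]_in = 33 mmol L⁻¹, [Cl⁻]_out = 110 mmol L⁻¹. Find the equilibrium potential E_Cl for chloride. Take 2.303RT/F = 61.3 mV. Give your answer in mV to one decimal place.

-32.1 mV

E = (61.3/z) · log₁₀([Cl⁻]_out/[Cl⁻]_in) with z = -1.
For an anion, dividing by z = -1 reverses the sign.
= (61.3/-1) · log₁₀(110/33) = -61.30 · log₁₀(3.333)
= -61.30 · (0.5229) = -32.05 mV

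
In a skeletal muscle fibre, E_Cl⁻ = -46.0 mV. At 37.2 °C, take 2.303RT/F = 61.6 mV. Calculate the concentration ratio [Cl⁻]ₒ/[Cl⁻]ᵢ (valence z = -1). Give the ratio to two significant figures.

5.6

log₁₀([out]/[in]) = E·z/(61.6) = -46.0 × -1 / 61.6 = 0.7468
[out]/[in] = 10^(0.7468) = 5.582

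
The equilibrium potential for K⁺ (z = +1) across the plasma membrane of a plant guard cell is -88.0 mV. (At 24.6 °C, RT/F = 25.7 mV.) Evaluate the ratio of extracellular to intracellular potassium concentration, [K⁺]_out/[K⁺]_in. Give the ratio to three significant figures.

ln([out]/[in]) = E·z/(25.7) = -88.0 × 1 / 25.7 = -3.4241
[out]/[in] = e^(-3.4241) = 0.03258

0.0326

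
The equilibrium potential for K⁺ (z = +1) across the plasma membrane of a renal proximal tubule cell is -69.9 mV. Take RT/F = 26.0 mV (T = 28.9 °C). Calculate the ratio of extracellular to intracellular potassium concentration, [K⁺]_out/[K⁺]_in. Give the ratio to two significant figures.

ln([out]/[in]) = E·z/(26.0) = -69.9 × 1 / 26.0 = -2.6885
[out]/[in] = e^(-2.6885) = 0.06799

0.068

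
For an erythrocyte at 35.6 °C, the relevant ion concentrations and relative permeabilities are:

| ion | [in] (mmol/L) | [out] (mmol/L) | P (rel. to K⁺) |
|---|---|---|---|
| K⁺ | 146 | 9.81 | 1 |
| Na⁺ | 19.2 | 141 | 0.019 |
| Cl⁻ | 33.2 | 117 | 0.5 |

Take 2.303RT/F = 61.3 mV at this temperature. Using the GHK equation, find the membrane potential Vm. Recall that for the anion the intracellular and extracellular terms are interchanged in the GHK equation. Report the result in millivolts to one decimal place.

Vm = 61.3 · log₁₀[(Σ P·[cation]ₒ + Σ P·[anion]ᵢ) / (Σ P·[cation]ᵢ + Σ P·[anion]ₒ)]
Numerator = 1×9.81 + 0.019×141 + 0.5×33.2 = 29.09
Denominator = 1×146 + 0.019×19.2 + 0.5×117 = 204.9
Vm = 61.3 · log₁₀(0.14199) = 61.3 × (-0.8477) = -51.97 mV

-52.0 mV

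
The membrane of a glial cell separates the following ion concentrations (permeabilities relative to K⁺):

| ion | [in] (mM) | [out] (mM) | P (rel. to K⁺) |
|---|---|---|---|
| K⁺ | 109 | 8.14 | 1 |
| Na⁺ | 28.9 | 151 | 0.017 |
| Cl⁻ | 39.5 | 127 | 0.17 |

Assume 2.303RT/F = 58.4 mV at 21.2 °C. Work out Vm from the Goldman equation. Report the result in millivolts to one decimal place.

-51.2 mV

Vm = 58.4 · log₁₀[(Σ P·[cation]ₒ + Σ P·[anion]ᵢ) / (Σ P·[cation]ᵢ + Σ P·[anion]ₒ)]
Numerator = 1×8.14 + 0.017×151 + 0.17×39.5 = 17.42
Denominator = 1×109 + 0.017×28.9 + 0.17×127 = 131.1
Vm = 58.4 · log₁₀(0.13291) = 58.4 × (-0.8764) = -51.18 mV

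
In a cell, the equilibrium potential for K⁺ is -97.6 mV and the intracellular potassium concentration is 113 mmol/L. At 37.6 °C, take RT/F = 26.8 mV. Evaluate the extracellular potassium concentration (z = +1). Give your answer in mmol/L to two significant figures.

Nernst: E = (26.8/1) · ln([out]/[in]), so ln([out]/[in]) = -97.6 × 1 / 26.8 = -3.6418.
[out]/[in] = e^(-3.6418) = 0.02621.
[out] = 0.02621 × 113 = 2.961 mmol/L.

3.0 mmol/L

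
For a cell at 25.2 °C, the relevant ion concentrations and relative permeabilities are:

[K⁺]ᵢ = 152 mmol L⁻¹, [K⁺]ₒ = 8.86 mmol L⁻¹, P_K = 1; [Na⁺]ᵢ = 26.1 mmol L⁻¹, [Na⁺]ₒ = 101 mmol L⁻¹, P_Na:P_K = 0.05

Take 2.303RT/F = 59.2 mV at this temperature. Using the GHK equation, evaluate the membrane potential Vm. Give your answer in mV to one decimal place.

-61.7 mV

Vm = 59.2 · log₁₀[(Σ P·[cation]ₒ + Σ P·[anion]ᵢ) / (Σ P·[cation]ᵢ + Σ P·[anion]ₒ)]
Numerator = 1×8.86 + 0.05×101 = 13.91
Denominator = 1×152 + 0.05×26.1 = 153.3
Vm = 59.2 · log₁₀(0.090734) = 59.2 × (-1.0422) = -61.70 mV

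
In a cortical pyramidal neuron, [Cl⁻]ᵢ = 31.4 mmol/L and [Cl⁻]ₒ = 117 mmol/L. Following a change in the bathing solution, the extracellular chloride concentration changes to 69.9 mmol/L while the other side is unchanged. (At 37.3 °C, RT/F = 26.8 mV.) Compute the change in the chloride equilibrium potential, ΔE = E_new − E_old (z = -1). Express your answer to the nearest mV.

E_old = (26.8/-1)·ln(117/31.4) = -35.25 mV
E_new = (26.8/-1)·ln(69.9/31.4) = -21.45 mV
ΔE = -21.45 − (-35.25) = 13.80 mV

14 mV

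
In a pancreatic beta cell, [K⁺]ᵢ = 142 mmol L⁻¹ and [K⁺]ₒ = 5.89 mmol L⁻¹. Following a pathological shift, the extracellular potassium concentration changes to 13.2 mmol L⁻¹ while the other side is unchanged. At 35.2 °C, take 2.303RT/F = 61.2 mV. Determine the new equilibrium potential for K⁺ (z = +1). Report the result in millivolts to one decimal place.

After the shift: [K⁺]_out = 13.2, [K⁺]_in = 142 mmol L⁻¹.
E_new = (61.2/1)·log₁₀(13.2/142) = 61.20 · (-1.0317) = -63.14 mV

-63.1 mV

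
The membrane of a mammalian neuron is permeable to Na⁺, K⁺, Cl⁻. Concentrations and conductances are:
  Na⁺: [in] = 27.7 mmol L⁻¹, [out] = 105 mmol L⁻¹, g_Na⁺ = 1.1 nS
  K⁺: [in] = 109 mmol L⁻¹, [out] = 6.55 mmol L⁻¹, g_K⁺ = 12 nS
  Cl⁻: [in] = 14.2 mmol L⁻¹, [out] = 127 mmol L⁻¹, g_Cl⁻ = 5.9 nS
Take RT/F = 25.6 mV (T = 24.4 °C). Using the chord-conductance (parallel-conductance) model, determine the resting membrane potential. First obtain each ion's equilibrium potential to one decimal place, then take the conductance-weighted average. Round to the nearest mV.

E_Na⁺ = (25.6/1)·ln(105/27.7) = 34.1 mV
E_K⁺ = (25.6/1)·ln(6.55/109) = -72.0 mV
E_Cl⁻ = (25.6/-1)·ln(127/14.2) = -56.1 mV
Vm = (Σ gᵢEᵢ)/(Σ gᵢ) = (1.1·34.1 + 12·-72.0 + 5.9·-56.1) / (1.1 + 12 + 5.9)
= -1157.48 / 19 = -60.92 mV

-61 mV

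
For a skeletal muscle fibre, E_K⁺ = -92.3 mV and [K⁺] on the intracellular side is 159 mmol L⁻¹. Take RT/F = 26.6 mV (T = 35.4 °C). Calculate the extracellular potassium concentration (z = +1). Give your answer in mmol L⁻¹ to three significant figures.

Nernst: E = (26.6/1) · ln([out]/[in]), so ln([out]/[in]) = -92.3 × 1 / 26.6 = -3.4699.
[out]/[in] = e^(-3.4699) = 0.03112.
[out] = 0.03112 × 159 = 4.948 mmol L⁻¹.

4.95 mmol L⁻¹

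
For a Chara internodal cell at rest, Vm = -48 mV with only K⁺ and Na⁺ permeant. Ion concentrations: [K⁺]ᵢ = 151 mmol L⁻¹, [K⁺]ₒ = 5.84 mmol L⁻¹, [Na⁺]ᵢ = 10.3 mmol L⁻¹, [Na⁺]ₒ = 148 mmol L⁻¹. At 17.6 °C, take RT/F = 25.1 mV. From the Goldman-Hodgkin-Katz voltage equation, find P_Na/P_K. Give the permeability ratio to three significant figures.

0.112

Let α = P_Na/P_K. GHK: Vm = 25.1·ln[(Kₒ + α·Naₒ)/(Kᵢ + α·Naᵢ)].
e^(Vm/25.1) = e^(-48.0/25.1) = 0.14773
So 0.14773·(Kᵢ + α·Naᵢ) = Kₒ + α·Naₒ → α = (0.14773·151.0 − 5.84) / (148.0 − 0.14773·10.3)
α = (22.31 − 5.84) / (148.0 − 1.522) = 16.47/146.5 = 0.1124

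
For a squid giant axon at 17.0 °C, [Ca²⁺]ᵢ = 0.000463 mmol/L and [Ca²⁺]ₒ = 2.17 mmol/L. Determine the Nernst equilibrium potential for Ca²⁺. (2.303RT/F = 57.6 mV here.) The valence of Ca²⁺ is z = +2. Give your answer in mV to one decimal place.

105.7 mV

E = (57.6/z) · log₁₀([Ca²⁺]_out/[Ca²⁺]_in) with z = +2.
= (57.6/2) · log₁₀(2.17/0.000463) = 28.80 · log₁₀(4687)
= 28.80 · (3.6709) = 105.72 mV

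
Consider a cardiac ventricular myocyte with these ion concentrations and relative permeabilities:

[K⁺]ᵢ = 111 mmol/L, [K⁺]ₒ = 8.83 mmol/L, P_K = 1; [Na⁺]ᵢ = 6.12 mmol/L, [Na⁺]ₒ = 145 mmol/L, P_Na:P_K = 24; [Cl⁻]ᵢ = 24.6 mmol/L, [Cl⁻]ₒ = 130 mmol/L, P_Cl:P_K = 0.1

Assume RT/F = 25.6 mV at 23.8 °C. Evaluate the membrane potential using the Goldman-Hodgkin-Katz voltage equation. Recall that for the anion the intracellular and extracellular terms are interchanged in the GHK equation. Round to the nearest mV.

65 mV

Vm = 25.6 · ln[(Σ P·[cation]ₒ + Σ P·[anion]ᵢ) / (Σ P·[cation]ᵢ + Σ P·[anion]ₒ)]
Numerator = 1×8.83 + 24×145 + 0.1×24.6 = 3491
Denominator = 1×111 + 24×6.12 + 0.1×130 = 270.9
Vm = 25.6 · ln(12.889) = 25.6 × (2.5564) = 65.44 mV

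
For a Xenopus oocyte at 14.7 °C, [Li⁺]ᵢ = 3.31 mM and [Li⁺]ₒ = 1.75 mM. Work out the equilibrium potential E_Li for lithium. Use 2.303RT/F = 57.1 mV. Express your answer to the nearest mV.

E = (57.1/z) · log₁₀([Li⁺]_out/[Li⁺]_in) with z = +1.
= (57.1/1) · log₁₀(1.75/3.31) = 57.10 · log₁₀(0.5287)
= 57.10 · (-0.2768) = -15.80 mV

-16 mV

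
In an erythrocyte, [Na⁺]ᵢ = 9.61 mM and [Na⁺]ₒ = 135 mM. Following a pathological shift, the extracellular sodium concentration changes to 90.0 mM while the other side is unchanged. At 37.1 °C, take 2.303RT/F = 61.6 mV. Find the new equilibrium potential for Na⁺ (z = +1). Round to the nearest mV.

60 mV

After the shift: [Na⁺]_out = 90.0, [Na⁺]_in = 9.61 mM.
E_new = (61.6/1)·log₁₀(90.0/9.61) = 61.60 · (0.9715) = 59.85 mV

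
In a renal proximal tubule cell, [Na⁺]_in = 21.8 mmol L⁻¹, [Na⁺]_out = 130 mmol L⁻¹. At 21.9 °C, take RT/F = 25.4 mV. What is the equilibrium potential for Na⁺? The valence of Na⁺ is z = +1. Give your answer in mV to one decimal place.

E = (25.4/z) · ln([Na⁺]_out/[Na⁺]_in) with z = +1.
= (25.4/1) · ln(130/21.8) = 25.40 · ln(5.963)
= 25.40 · (1.7856) = 45.35 mV

45.4 mV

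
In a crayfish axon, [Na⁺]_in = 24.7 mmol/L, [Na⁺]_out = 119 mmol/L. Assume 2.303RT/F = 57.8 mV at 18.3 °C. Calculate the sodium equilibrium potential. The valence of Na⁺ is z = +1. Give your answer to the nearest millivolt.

39 mV

E = (57.8/z) · log₁₀([Na⁺]_out/[Na⁺]_in) with z = +1.
= (57.8/1) · log₁₀(119/24.7) = 57.80 · log₁₀(4.818)
= 57.80 · (0.6829) = 39.47 mV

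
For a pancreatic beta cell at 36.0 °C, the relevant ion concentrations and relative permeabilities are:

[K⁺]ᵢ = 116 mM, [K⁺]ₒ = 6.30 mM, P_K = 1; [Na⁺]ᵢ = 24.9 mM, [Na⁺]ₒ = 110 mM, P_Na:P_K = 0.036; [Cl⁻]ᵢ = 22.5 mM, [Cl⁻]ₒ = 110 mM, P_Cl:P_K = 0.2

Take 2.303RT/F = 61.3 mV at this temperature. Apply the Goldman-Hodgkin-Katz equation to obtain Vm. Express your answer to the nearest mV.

Vm = 61.3 · log₁₀[(Σ P·[cation]ₒ + Σ P·[anion]ᵢ) / (Σ P·[cation]ᵢ + Σ P·[anion]ₒ)]
Numerator = 1×6.30 + 0.036×110 + 0.2×22.5 = 14.76
Denominator = 1×116 + 0.036×24.9 + 0.2×110 = 138.9
Vm = 61.3 · log₁₀(0.10627) = 61.3 × (-0.9736) = -59.68 mV

-60 mV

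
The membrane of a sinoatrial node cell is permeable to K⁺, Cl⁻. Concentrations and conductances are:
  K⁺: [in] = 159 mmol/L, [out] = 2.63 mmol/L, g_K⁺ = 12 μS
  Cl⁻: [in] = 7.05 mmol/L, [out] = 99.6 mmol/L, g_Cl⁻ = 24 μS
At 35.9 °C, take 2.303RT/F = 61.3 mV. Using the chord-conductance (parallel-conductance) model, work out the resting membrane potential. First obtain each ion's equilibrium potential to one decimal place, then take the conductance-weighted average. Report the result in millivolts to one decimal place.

E_K⁺ = (61.3/1)·log₁₀(2.63/159) = -109.2 mV
E_Cl⁻ = (61.3/-1)·log₁₀(99.6/7.05) = -70.5 mV
Vm = (Σ gᵢEᵢ)/(Σ gᵢ) = (12·-109.2 + 24·-70.5) / (12 + 24)
= -3002.40 / 36 = -83.40 mV

-83.4 mV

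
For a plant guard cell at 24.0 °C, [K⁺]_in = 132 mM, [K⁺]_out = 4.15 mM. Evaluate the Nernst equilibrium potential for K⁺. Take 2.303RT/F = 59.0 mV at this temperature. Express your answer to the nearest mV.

-89 mV

E = (59.0/z) · log₁₀([K⁺]_out/[K⁺]_in) with z = +1.
= (59.0/1) · log₁₀(4.15/132) = 59.00 · log₁₀(0.03144)
= 59.00 · (-1.5025) = -88.65 mV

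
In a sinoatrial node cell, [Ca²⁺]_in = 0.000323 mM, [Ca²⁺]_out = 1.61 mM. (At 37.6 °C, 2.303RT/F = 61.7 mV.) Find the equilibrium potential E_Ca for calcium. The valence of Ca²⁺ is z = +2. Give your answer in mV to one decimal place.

E = (61.7/z) · log₁₀([Ca²⁺]_out/[Ca²⁺]_in) with z = +2.
= (61.7/2) · log₁₀(1.61/0.000323) = 30.85 · log₁₀(4985)
= 30.85 · (3.6976) = 114.07 mV

114.1 mV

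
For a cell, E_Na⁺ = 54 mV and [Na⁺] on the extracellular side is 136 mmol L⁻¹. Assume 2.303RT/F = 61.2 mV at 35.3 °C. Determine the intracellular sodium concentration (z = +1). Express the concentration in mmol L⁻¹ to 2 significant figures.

Nernst: E = (61.2/1) · log₁₀([out]/[in]), so log₁₀([out]/[in]) = 54.0 × 1 / 61.2 = 0.8824.
[out]/[in] = 10^(0.8824) = 7.627.
[in] = 136 / 7.627 = 17.83 mmol L⁻¹.

18 mmol L⁻¹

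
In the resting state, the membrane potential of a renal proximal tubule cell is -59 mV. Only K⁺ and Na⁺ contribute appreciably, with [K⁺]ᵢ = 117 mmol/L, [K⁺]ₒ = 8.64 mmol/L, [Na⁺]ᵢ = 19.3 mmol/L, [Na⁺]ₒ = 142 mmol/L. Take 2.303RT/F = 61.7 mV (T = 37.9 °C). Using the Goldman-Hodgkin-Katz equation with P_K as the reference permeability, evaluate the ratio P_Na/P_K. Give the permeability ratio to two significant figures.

0.031

Let α = P_Na/P_K. GHK: Vm = 61.7·log₁₀[(Kₒ + α·Naₒ)/(Kᵢ + α·Naᵢ)].
10^(Vm/61.7) = 10^(-59.0/61.7) = 0.1106
So 0.1106·(Kᵢ + α·Naᵢ) = Kₒ + α·Naₒ → α = (0.1106·117.0 − 8.64) / (142.0 − 0.1106·19.3)
α = (12.94 − 8.64) / (142.0 − 2.135) = 4.3/139.9 = 0.03075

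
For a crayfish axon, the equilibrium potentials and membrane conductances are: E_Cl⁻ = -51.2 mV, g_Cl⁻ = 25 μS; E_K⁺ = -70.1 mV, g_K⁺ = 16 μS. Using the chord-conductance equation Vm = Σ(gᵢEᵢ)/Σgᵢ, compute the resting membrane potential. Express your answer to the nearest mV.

Σ gᵢEᵢ = 25·(-51.2) + 16·(-70.1) = -2401.60
Σ gᵢ = 25 + 16 = 41
Vm = -2401.60 / 41 = -58.58 mV

-59 mV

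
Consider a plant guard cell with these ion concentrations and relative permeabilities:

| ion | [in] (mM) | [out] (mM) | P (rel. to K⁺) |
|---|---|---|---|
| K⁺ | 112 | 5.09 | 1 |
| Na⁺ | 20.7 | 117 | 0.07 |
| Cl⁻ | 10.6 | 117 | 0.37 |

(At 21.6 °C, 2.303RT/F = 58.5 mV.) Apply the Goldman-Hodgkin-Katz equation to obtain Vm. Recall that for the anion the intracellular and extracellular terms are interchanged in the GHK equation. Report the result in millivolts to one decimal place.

Vm = 58.5 · log₁₀[(Σ P·[cation]ₒ + Σ P·[anion]ᵢ) / (Σ P·[cation]ᵢ + Σ P·[anion]ₒ)]
Numerator = 1×5.09 + 0.07×117 + 0.37×10.6 = 17.2
Denominator = 1×112 + 0.07×20.7 + 0.37×117 = 156.7
Vm = 58.5 · log₁₀(0.10975) = 58.5 × (-0.9596) = -56.14 mV

-56.1 mV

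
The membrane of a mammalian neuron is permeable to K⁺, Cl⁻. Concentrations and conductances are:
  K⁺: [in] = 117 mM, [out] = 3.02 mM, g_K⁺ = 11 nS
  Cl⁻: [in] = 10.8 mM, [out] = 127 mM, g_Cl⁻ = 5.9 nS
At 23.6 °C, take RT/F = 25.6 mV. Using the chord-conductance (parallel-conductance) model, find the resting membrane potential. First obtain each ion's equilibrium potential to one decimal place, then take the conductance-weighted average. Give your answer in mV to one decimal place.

E_K⁺ = (25.6/1)·ln(3.02/117) = -93.6 mV
E_Cl⁻ = (25.6/-1)·ln(127/10.8) = -63.1 mV
Vm = (Σ gᵢEᵢ)/(Σ gᵢ) = (11·-93.6 + 5.9·-63.1) / (11 + 5.9)
= -1401.89 / 16.9 = -82.95 mV

-83.0 mV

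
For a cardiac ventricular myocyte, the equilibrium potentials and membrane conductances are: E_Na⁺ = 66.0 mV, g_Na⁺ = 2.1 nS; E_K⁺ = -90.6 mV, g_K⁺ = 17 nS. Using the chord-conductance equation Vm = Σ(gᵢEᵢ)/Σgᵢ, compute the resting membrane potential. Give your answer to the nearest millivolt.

Σ gᵢEᵢ = 2.1·(66.0) + 17·(-90.6) = -1401.60
Σ gᵢ = 2.1 + 17 = 19.1
Vm = -1401.60 / 19.1 = -73.38 mV

-73 mV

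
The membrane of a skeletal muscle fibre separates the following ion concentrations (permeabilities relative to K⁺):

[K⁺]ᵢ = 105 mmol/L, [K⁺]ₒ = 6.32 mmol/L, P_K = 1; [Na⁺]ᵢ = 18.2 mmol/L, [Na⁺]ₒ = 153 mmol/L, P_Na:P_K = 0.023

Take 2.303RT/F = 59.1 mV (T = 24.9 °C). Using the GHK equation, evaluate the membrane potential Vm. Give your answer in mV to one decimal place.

Vm = 59.1 · log₁₀[(Σ P·[cation]ₒ + Σ P·[anion]ᵢ) / (Σ P·[cation]ᵢ + Σ P·[anion]ₒ)]
Numerator = 1×6.32 + 0.023×153 = 9.839
Denominator = 1×105 + 0.023×18.2 = 105.4
Vm = 59.1 · log₁₀(0.093333) = 59.1 × (-1.0300) = -60.87 mV

-60.9 mV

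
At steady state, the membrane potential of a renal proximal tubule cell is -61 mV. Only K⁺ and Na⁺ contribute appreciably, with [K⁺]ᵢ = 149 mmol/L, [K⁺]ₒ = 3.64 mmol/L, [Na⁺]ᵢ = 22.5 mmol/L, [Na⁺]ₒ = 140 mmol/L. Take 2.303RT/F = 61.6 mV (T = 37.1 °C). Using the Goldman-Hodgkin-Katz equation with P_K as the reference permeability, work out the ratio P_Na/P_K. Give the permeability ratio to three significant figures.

0.0842

Let α = P_Na/P_K. GHK: Vm = 61.6·log₁₀[(Kₒ + α·Naₒ)/(Kᵢ + α·Naᵢ)].
10^(Vm/61.6) = 10^(-61.0/61.6) = 0.10227
So 0.10227·(Kᵢ + α·Naᵢ) = Kₒ + α·Naₒ → α = (0.10227·149.0 − 3.64) / (140.0 − 0.10227·22.5)
α = (15.24 − 3.64) / (140.0 − 2.301) = 11.6/137.7 = 0.08423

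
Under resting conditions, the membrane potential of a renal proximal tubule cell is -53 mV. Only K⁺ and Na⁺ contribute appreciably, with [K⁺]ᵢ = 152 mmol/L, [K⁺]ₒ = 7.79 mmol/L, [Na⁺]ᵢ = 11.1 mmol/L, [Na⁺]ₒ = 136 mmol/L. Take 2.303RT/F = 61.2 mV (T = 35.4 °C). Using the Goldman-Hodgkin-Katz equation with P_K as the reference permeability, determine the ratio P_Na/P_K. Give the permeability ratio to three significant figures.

Let α = P_Na/P_K. GHK: Vm = 61.2·log₁₀[(Kₒ + α·Naₒ)/(Kᵢ + α·Naᵢ)].
10^(Vm/61.2) = 10^(-53.0/61.2) = 0.13614
So 0.13614·(Kᵢ + α·Naᵢ) = Kₒ + α·Naₒ → α = (0.13614·152.0 − 7.79) / (136.0 − 0.13614·11.1)
α = (20.69 − 7.79) / (136.0 − 1.511) = 12.9/134.5 = 0.09594

0.0959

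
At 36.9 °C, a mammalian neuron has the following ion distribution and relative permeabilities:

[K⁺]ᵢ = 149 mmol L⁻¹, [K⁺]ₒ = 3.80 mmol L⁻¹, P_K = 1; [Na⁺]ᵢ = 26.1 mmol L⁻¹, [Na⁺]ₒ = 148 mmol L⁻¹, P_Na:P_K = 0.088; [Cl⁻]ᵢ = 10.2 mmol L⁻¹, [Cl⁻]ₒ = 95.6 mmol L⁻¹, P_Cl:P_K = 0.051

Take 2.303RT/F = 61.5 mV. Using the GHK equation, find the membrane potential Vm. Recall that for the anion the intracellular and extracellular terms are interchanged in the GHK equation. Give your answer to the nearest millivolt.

-59 mV

Vm = 61.5 · log₁₀[(Σ P·[cation]ₒ + Σ P·[anion]ᵢ) / (Σ P·[cation]ᵢ + Σ P·[anion]ₒ)]
Numerator = 1×3.80 + 0.088×148 + 0.051×10.2 = 17.34
Denominator = 1×149 + 0.088×26.1 + 0.051×95.6 = 156.2
Vm = 61.5 · log₁₀(0.11106) = 61.5 × (-0.9545) = -58.70 mV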